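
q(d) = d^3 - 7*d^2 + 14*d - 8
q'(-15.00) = 899.00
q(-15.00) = -5168.00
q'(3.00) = -1.00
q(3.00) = -2.00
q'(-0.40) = 20.08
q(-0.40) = -14.78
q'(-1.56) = 43.14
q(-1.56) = -50.67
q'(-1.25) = 36.19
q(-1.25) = -38.39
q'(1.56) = -0.54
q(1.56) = 0.60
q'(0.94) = 3.49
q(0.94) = -0.19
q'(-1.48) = 41.29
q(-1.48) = -47.29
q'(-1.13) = 33.65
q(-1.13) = -34.20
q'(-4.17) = 124.55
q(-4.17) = -260.61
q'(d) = 3*d^2 - 14*d + 14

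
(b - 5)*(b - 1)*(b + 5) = b^3 - b^2 - 25*b + 25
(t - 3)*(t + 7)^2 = t^3 + 11*t^2 + 7*t - 147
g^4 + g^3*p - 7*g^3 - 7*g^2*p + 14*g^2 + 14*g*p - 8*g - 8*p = (g - 4)*(g - 2)*(g - 1)*(g + p)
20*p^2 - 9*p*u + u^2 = (-5*p + u)*(-4*p + u)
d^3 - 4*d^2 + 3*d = d*(d - 3)*(d - 1)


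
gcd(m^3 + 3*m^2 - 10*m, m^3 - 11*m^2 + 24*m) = m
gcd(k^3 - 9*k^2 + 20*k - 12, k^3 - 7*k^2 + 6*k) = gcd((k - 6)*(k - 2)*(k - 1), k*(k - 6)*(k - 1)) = k^2 - 7*k + 6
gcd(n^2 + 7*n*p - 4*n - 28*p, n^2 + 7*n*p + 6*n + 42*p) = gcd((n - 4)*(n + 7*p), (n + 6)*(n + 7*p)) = n + 7*p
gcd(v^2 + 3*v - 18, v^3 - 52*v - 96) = v + 6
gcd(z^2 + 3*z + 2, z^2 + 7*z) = 1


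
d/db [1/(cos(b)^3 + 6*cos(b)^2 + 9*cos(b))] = 3*(sin(b)/cos(b)^2 + tan(b))/(cos(b) + 3)^3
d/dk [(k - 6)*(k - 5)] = 2*k - 11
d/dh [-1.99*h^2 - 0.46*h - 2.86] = -3.98*h - 0.46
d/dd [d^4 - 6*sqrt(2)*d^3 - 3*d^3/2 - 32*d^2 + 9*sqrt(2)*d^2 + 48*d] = 4*d^3 - 18*sqrt(2)*d^2 - 9*d^2/2 - 64*d + 18*sqrt(2)*d + 48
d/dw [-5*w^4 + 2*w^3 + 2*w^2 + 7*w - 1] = -20*w^3 + 6*w^2 + 4*w + 7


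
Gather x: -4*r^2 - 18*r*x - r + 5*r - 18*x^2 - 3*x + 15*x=-4*r^2 + 4*r - 18*x^2 + x*(12 - 18*r)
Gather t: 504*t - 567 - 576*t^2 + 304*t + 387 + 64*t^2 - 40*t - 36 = -512*t^2 + 768*t - 216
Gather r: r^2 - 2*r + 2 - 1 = r^2 - 2*r + 1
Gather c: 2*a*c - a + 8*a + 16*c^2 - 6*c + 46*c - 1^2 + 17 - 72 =7*a + 16*c^2 + c*(2*a + 40) - 56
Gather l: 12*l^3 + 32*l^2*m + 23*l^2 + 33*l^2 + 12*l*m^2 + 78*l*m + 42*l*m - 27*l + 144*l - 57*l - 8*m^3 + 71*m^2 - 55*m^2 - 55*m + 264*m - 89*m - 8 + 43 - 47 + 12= 12*l^3 + l^2*(32*m + 56) + l*(12*m^2 + 120*m + 60) - 8*m^3 + 16*m^2 + 120*m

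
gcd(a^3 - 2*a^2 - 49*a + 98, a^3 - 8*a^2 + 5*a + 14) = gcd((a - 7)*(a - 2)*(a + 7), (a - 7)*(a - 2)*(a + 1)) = a^2 - 9*a + 14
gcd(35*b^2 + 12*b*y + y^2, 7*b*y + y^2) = 7*b + y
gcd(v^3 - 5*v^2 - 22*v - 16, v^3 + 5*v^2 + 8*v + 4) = v^2 + 3*v + 2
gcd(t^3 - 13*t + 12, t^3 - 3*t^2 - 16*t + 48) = t^2 + t - 12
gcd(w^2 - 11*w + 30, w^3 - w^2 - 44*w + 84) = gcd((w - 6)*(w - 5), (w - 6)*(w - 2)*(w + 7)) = w - 6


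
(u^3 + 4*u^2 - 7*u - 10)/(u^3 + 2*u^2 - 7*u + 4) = (u^3 + 4*u^2 - 7*u - 10)/(u^3 + 2*u^2 - 7*u + 4)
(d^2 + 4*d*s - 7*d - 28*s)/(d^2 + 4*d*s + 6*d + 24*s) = (d - 7)/(d + 6)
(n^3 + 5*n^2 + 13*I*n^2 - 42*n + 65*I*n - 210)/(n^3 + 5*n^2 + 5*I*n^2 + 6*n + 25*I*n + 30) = (n + 7*I)/(n - I)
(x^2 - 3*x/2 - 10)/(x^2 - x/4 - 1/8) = 4*(-2*x^2 + 3*x + 20)/(-8*x^2 + 2*x + 1)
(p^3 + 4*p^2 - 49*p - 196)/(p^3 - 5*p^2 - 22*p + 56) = (p + 7)/(p - 2)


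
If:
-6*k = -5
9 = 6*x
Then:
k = 5/6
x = 3/2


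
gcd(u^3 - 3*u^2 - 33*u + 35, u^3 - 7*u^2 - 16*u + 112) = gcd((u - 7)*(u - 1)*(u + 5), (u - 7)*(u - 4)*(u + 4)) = u - 7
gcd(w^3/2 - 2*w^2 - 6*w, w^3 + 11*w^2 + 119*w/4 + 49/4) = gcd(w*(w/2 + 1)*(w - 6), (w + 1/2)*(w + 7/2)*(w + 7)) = 1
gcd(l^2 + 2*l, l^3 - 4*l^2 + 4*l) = l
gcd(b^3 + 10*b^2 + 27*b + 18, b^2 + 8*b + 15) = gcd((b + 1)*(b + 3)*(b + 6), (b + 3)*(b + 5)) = b + 3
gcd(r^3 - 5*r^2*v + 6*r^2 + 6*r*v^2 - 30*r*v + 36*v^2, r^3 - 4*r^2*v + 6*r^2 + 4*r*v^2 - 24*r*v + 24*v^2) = r^2 - 2*r*v + 6*r - 12*v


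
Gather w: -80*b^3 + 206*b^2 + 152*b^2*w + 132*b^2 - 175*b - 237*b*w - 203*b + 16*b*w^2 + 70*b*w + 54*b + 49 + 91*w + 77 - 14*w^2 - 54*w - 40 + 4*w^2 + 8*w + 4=-80*b^3 + 338*b^2 - 324*b + w^2*(16*b - 10) + w*(152*b^2 - 167*b + 45) + 90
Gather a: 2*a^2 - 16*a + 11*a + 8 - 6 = 2*a^2 - 5*a + 2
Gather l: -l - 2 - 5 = -l - 7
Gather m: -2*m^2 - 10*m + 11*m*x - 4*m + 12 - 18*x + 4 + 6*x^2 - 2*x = -2*m^2 + m*(11*x - 14) + 6*x^2 - 20*x + 16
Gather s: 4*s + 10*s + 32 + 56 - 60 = 14*s + 28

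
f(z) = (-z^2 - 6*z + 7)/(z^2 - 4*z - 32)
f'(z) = (4 - 2*z)*(-z^2 - 6*z + 7)/(z^2 - 4*z - 32)^2 + (-2*z - 6)/(z^2 - 4*z - 32)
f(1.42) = 0.10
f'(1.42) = 0.24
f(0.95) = -0.01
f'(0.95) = 0.23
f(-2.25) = -0.86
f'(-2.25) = 0.49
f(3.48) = 0.77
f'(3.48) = 0.45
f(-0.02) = -0.22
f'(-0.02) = 0.21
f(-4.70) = 1.47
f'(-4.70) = 2.61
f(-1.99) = -0.75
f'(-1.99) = 0.40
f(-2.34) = -0.91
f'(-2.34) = 0.54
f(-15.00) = -0.51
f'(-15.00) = 0.03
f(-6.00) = 0.25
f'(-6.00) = 0.36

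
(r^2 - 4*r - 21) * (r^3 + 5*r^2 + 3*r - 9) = r^5 + r^4 - 38*r^3 - 126*r^2 - 27*r + 189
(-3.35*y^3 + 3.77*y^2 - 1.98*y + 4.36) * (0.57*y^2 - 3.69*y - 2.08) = -1.9095*y^5 + 14.5104*y^4 - 8.0719*y^3 + 1.9498*y^2 - 11.97*y - 9.0688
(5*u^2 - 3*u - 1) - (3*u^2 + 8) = 2*u^2 - 3*u - 9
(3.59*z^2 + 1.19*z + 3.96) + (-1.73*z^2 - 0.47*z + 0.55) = 1.86*z^2 + 0.72*z + 4.51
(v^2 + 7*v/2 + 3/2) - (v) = v^2 + 5*v/2 + 3/2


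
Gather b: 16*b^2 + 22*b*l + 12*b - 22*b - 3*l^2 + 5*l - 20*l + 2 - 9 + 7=16*b^2 + b*(22*l - 10) - 3*l^2 - 15*l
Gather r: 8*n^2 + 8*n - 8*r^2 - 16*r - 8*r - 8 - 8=8*n^2 + 8*n - 8*r^2 - 24*r - 16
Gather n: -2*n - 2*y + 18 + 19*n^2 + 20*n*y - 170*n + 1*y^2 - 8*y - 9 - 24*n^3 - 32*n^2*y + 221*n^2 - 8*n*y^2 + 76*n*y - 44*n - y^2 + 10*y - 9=-24*n^3 + n^2*(240 - 32*y) + n*(-8*y^2 + 96*y - 216)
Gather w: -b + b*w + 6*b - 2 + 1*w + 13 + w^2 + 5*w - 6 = 5*b + w^2 + w*(b + 6) + 5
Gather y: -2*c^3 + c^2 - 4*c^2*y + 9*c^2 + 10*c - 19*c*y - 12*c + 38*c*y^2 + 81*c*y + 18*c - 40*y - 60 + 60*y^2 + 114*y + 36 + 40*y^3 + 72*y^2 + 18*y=-2*c^3 + 10*c^2 + 16*c + 40*y^3 + y^2*(38*c + 132) + y*(-4*c^2 + 62*c + 92) - 24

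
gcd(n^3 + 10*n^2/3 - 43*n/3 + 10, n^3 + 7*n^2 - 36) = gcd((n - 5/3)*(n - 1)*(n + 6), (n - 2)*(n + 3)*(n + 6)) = n + 6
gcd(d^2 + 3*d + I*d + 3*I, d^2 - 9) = d + 3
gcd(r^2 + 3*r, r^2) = r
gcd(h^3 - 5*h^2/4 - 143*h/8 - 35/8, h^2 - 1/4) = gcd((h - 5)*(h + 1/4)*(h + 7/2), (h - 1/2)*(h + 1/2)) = 1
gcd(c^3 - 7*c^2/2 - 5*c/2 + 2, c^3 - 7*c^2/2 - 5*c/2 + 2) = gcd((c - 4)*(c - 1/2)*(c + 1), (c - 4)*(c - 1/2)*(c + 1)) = c^3 - 7*c^2/2 - 5*c/2 + 2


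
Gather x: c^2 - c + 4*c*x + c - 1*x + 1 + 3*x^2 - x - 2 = c^2 + 3*x^2 + x*(4*c - 2) - 1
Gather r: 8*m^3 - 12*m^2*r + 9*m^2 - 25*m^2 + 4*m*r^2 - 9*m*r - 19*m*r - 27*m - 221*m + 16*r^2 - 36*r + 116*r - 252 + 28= 8*m^3 - 16*m^2 - 248*m + r^2*(4*m + 16) + r*(-12*m^2 - 28*m + 80) - 224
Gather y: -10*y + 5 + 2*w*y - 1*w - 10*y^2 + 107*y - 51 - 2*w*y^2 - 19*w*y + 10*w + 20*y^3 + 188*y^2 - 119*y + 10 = 9*w + 20*y^3 + y^2*(178 - 2*w) + y*(-17*w - 22) - 36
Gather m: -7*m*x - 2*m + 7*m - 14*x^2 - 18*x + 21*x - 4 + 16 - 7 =m*(5 - 7*x) - 14*x^2 + 3*x + 5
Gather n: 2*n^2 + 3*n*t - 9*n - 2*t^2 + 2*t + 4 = 2*n^2 + n*(3*t - 9) - 2*t^2 + 2*t + 4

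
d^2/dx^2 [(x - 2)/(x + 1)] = -6/(x + 1)^3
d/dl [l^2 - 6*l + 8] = 2*l - 6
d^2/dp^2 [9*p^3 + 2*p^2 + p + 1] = 54*p + 4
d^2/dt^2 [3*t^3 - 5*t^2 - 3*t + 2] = 18*t - 10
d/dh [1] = 0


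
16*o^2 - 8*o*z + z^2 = (-4*o + z)^2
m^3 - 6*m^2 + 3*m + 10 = (m - 5)*(m - 2)*(m + 1)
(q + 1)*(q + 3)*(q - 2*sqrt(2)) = q^3 - 2*sqrt(2)*q^2 + 4*q^2 - 8*sqrt(2)*q + 3*q - 6*sqrt(2)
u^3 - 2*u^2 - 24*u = u*(u - 6)*(u + 4)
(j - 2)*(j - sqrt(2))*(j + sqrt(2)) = j^3 - 2*j^2 - 2*j + 4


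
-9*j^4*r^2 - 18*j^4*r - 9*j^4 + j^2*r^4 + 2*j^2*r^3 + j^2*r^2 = (-3*j + r)*(3*j + r)*(j*r + j)^2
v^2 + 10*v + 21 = (v + 3)*(v + 7)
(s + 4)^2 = s^2 + 8*s + 16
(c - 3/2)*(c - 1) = c^2 - 5*c/2 + 3/2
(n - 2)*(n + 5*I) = n^2 - 2*n + 5*I*n - 10*I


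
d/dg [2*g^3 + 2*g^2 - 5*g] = 6*g^2 + 4*g - 5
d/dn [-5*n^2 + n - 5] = 1 - 10*n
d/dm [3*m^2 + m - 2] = 6*m + 1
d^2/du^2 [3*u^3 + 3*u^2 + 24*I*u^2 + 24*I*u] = 18*u + 6 + 48*I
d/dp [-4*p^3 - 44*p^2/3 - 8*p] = -12*p^2 - 88*p/3 - 8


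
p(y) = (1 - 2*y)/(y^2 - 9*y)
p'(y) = (1 - 2*y)*(9 - 2*y)/(y^2 - 9*y)^2 - 2/(y^2 - 9*y)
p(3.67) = 0.32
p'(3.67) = 0.07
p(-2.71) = 0.20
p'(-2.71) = 0.03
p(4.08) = 0.36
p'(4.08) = 0.08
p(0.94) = 0.12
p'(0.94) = 0.15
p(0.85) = 0.10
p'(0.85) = 0.18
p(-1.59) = 0.25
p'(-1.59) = 0.06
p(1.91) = 0.21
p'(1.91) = 0.07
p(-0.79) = 0.33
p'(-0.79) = 0.20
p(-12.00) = 0.10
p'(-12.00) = 0.01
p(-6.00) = 0.14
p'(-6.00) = 0.01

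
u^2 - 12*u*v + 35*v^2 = (u - 7*v)*(u - 5*v)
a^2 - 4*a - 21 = (a - 7)*(a + 3)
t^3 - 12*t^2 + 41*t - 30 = (t - 6)*(t - 5)*(t - 1)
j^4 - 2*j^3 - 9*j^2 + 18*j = j*(j - 3)*(j - 2)*(j + 3)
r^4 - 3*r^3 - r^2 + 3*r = r*(r - 3)*(r - 1)*(r + 1)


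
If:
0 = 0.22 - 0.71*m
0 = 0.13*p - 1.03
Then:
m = 0.31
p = 7.92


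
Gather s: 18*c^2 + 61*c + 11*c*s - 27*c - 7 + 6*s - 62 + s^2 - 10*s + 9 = 18*c^2 + 34*c + s^2 + s*(11*c - 4) - 60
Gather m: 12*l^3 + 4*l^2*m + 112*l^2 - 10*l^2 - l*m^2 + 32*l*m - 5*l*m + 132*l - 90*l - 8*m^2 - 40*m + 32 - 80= 12*l^3 + 102*l^2 + 42*l + m^2*(-l - 8) + m*(4*l^2 + 27*l - 40) - 48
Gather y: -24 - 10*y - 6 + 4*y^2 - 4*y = 4*y^2 - 14*y - 30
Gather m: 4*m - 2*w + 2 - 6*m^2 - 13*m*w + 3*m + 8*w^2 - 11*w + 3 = -6*m^2 + m*(7 - 13*w) + 8*w^2 - 13*w + 5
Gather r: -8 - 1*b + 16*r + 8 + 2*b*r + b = r*(2*b + 16)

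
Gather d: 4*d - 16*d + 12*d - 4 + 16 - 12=0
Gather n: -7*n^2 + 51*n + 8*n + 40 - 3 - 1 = -7*n^2 + 59*n + 36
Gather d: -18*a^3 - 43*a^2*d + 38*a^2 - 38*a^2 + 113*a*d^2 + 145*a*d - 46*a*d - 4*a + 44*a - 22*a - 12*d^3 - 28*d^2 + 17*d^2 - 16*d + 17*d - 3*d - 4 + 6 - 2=-18*a^3 + 18*a - 12*d^3 + d^2*(113*a - 11) + d*(-43*a^2 + 99*a - 2)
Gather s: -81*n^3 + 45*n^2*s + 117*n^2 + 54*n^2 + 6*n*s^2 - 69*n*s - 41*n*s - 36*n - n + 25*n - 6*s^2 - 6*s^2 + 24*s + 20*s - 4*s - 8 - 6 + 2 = -81*n^3 + 171*n^2 - 12*n + s^2*(6*n - 12) + s*(45*n^2 - 110*n + 40) - 12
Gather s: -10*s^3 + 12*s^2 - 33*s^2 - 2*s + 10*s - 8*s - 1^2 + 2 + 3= -10*s^3 - 21*s^2 + 4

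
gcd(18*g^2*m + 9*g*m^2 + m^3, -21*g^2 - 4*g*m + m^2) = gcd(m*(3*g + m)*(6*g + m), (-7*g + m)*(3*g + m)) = 3*g + m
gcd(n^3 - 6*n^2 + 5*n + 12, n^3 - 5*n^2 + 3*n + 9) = n^2 - 2*n - 3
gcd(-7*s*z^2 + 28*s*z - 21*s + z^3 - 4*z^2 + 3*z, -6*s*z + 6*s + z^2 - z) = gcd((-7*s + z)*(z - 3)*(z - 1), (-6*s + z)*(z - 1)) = z - 1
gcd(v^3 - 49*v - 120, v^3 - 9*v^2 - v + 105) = v + 3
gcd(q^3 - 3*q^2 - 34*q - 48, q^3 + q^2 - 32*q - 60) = q + 2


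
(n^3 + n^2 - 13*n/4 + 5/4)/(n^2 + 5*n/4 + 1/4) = (4*n^3 + 4*n^2 - 13*n + 5)/(4*n^2 + 5*n + 1)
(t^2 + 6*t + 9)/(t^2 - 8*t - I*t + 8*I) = (t^2 + 6*t + 9)/(t^2 - 8*t - I*t + 8*I)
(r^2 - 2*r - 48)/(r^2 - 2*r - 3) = (-r^2 + 2*r + 48)/(-r^2 + 2*r + 3)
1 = 1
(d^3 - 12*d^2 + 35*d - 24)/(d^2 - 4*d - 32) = (d^2 - 4*d + 3)/(d + 4)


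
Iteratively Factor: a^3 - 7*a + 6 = (a + 3)*(a^2 - 3*a + 2) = (a - 2)*(a + 3)*(a - 1)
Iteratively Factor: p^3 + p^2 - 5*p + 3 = (p + 3)*(p^2 - 2*p + 1) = (p - 1)*(p + 3)*(p - 1)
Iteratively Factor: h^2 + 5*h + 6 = (h + 2)*(h + 3)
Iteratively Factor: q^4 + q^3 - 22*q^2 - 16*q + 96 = (q + 3)*(q^3 - 2*q^2 - 16*q + 32) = (q - 4)*(q + 3)*(q^2 + 2*q - 8) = (q - 4)*(q - 2)*(q + 3)*(q + 4)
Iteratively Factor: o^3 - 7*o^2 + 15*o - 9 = (o - 1)*(o^2 - 6*o + 9) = (o - 3)*(o - 1)*(o - 3)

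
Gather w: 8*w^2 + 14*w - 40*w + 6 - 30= 8*w^2 - 26*w - 24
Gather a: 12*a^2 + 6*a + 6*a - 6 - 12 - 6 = 12*a^2 + 12*a - 24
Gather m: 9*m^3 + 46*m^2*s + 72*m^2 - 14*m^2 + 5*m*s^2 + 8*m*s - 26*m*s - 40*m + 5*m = 9*m^3 + m^2*(46*s + 58) + m*(5*s^2 - 18*s - 35)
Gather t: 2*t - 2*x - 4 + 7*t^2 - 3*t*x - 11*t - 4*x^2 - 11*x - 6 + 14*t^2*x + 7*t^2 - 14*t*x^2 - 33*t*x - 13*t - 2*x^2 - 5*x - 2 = t^2*(14*x + 14) + t*(-14*x^2 - 36*x - 22) - 6*x^2 - 18*x - 12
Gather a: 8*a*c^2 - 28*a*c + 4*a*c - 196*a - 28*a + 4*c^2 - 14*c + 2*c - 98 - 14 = a*(8*c^2 - 24*c - 224) + 4*c^2 - 12*c - 112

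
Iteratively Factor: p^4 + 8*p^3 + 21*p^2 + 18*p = (p + 3)*(p^3 + 5*p^2 + 6*p) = p*(p + 3)*(p^2 + 5*p + 6) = p*(p + 3)^2*(p + 2)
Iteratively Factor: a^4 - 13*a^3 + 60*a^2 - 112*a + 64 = (a - 4)*(a^3 - 9*a^2 + 24*a - 16) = (a - 4)^2*(a^2 - 5*a + 4) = (a - 4)^3*(a - 1)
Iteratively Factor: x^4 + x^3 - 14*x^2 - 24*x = (x - 4)*(x^3 + 5*x^2 + 6*x) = x*(x - 4)*(x^2 + 5*x + 6) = x*(x - 4)*(x + 2)*(x + 3)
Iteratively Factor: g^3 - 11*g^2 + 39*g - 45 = (g - 5)*(g^2 - 6*g + 9) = (g - 5)*(g - 3)*(g - 3)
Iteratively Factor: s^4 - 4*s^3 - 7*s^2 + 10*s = (s - 1)*(s^3 - 3*s^2 - 10*s) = (s - 1)*(s + 2)*(s^2 - 5*s) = s*(s - 1)*(s + 2)*(s - 5)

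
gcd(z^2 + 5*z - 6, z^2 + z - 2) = z - 1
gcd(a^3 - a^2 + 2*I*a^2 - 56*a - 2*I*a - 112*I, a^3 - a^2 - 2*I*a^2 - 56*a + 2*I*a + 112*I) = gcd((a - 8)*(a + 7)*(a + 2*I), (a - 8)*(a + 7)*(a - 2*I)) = a^2 - a - 56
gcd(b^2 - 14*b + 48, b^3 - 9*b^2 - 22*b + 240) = b^2 - 14*b + 48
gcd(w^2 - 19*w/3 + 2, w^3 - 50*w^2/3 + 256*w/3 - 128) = w - 6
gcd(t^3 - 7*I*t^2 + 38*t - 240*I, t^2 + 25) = t - 5*I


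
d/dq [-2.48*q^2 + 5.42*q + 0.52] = 5.42 - 4.96*q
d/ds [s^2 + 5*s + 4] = 2*s + 5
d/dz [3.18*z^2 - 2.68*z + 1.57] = 6.36*z - 2.68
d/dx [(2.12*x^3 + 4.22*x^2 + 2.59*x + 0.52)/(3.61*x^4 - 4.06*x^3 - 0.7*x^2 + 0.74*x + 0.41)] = (-7.6532*x^6 - 30.4684*x^5 - 12.4005*x^4 + 16.6596*x^3 + 13.877*x^2 + 4.1884*x + 0.6771)/(13.0321*x^8 - 29.3132*x^7 + 11.4296*x^6 + 11.0268*x^5 - 2.5586*x^4 - 4.3652*x^3 - 0.0264*x^2 + 0.6068*x + 0.1681)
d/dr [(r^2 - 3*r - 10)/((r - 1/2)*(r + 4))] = 2*(13*r^2 + 32*r + 82)/(4*r^4 + 28*r^3 + 33*r^2 - 56*r + 16)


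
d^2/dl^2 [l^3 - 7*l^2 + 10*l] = 6*l - 14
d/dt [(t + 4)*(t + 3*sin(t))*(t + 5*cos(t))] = -(t + 4)*(t + 3*sin(t))*(5*sin(t) - 1) + (t + 4)*(t + 5*cos(t))*(3*cos(t) + 1) + (t + 3*sin(t))*(t + 5*cos(t))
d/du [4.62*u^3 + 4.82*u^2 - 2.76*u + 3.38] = 13.86*u^2 + 9.64*u - 2.76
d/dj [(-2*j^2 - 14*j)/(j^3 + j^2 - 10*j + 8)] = 2*(j^4 + 14*j^3 + 17*j^2 - 16*j - 56)/(j^6 + 2*j^5 - 19*j^4 - 4*j^3 + 116*j^2 - 160*j + 64)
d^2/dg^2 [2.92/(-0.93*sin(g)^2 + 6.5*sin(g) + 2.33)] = (-10.102032*sin(g)^4 + 52.9542*sin(g)^3 - 133.526344*sin(g)^2 - 61.685*sin(g) + 259.394696)/(-0.93*sin(g)^2 + 6.5*sin(g) + 2.33)^3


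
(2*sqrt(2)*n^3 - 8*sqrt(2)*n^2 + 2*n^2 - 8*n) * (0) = 0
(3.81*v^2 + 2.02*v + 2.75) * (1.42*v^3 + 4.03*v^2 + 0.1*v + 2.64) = 5.4102*v^5 + 18.2227*v^4 + 12.4266*v^3 + 21.3429*v^2 + 5.6078*v + 7.26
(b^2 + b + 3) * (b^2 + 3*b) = b^4 + 4*b^3 + 6*b^2 + 9*b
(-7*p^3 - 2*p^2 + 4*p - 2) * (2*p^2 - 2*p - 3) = -14*p^5 + 10*p^4 + 33*p^3 - 6*p^2 - 8*p + 6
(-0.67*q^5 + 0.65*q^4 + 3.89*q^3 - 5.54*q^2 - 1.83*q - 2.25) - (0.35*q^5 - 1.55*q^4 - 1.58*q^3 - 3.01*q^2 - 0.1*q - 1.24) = -1.02*q^5 + 2.2*q^4 + 5.47*q^3 - 2.53*q^2 - 1.73*q - 1.01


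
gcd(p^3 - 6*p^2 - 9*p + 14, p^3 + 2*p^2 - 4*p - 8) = p + 2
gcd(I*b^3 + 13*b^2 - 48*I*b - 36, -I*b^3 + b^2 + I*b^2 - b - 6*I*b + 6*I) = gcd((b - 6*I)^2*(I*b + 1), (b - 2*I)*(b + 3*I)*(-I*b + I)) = 1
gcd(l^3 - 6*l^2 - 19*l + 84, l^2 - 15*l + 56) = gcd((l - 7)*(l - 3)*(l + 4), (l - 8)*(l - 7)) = l - 7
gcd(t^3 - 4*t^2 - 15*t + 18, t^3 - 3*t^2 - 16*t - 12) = t - 6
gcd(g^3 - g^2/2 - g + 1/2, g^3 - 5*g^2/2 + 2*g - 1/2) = g^2 - 3*g/2 + 1/2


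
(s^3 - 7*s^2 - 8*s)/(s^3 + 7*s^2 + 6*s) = (s - 8)/(s + 6)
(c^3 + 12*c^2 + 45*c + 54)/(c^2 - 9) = (c^2 + 9*c + 18)/(c - 3)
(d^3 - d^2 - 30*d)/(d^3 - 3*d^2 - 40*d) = (d - 6)/(d - 8)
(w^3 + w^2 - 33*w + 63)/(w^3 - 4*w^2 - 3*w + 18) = (w + 7)/(w + 2)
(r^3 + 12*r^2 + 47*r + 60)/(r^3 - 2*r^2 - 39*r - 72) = (r^2 + 9*r + 20)/(r^2 - 5*r - 24)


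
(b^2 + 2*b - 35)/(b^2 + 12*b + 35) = (b - 5)/(b + 5)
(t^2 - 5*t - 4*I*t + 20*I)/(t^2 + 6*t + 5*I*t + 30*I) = (t^2 - t*(5 + 4*I) + 20*I)/(t^2 + t*(6 + 5*I) + 30*I)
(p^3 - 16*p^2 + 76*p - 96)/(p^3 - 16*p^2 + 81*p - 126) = (p^2 - 10*p + 16)/(p^2 - 10*p + 21)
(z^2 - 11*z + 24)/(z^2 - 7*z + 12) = (z - 8)/(z - 4)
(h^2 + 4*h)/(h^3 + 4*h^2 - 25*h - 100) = h/(h^2 - 25)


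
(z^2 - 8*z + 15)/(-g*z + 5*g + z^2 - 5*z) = (z - 3)/(-g + z)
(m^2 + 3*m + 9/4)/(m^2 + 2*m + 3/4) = (2*m + 3)/(2*m + 1)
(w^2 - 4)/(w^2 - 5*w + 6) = (w + 2)/(w - 3)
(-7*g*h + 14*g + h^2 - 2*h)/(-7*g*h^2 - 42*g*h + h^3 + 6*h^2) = (h - 2)/(h*(h + 6))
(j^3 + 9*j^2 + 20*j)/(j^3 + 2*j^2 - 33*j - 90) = j*(j + 4)/(j^2 - 3*j - 18)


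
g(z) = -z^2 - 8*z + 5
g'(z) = -2*z - 8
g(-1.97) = 16.88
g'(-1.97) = -4.06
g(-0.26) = 7.01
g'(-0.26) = -7.48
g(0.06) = 4.52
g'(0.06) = -8.12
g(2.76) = -24.70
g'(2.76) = -13.52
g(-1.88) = 16.51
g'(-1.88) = -4.24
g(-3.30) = 20.51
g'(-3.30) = -1.40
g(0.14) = 3.86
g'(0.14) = -8.28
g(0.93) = -3.30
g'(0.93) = -9.86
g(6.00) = -79.00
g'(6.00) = -20.00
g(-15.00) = -100.00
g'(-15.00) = 22.00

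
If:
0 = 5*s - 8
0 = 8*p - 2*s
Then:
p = 2/5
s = 8/5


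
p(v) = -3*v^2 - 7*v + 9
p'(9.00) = -61.00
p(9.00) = -297.00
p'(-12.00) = 65.00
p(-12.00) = -339.00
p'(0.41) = -9.46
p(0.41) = 5.63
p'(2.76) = -23.56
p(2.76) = -33.17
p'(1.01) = -13.06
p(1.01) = -1.13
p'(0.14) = -7.84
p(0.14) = 7.96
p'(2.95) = -24.70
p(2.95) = -37.76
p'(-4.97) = 22.82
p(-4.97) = -30.31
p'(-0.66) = -3.04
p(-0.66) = 12.31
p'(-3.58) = 14.48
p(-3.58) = -4.39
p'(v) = -6*v - 7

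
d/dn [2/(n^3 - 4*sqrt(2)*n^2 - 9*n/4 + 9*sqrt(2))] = 8*(-12*n^2 + 32*sqrt(2)*n + 9)/(4*n^3 - 16*sqrt(2)*n^2 - 9*n + 36*sqrt(2))^2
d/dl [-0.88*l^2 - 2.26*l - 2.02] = -1.76*l - 2.26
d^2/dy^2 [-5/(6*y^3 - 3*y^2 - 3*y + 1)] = 30*((6*y - 1)*(6*y^3 - 3*y^2 - 3*y + 1) - 3*(-6*y^2 + 2*y + 1)^2)/(6*y^3 - 3*y^2 - 3*y + 1)^3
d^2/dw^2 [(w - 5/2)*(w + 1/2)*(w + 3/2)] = 6*w - 1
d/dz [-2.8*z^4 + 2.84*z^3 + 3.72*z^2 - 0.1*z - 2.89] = -11.2*z^3 + 8.52*z^2 + 7.44*z - 0.1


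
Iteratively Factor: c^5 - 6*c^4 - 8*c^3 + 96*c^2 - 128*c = (c - 4)*(c^4 - 2*c^3 - 16*c^2 + 32*c) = (c - 4)*(c + 4)*(c^3 - 6*c^2 + 8*c) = (c - 4)^2*(c + 4)*(c^2 - 2*c) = (c - 4)^2*(c - 2)*(c + 4)*(c)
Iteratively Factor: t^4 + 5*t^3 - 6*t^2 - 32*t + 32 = (t + 4)*(t^3 + t^2 - 10*t + 8) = (t + 4)^2*(t^2 - 3*t + 2) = (t - 2)*(t + 4)^2*(t - 1)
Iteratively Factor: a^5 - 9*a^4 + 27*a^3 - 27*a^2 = (a - 3)*(a^4 - 6*a^3 + 9*a^2) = a*(a - 3)*(a^3 - 6*a^2 + 9*a) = a*(a - 3)^2*(a^2 - 3*a) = a^2*(a - 3)^2*(a - 3)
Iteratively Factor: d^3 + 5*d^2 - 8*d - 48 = (d + 4)*(d^2 + d - 12) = (d + 4)^2*(d - 3)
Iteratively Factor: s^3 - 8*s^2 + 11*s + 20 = (s - 5)*(s^2 - 3*s - 4) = (s - 5)*(s - 4)*(s + 1)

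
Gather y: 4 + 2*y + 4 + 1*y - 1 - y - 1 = 2*y + 6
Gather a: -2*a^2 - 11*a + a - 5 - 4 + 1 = -2*a^2 - 10*a - 8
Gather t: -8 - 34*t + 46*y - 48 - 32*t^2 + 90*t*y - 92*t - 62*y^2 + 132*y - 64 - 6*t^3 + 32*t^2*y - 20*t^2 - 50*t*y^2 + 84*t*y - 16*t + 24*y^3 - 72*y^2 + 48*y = -6*t^3 + t^2*(32*y - 52) + t*(-50*y^2 + 174*y - 142) + 24*y^3 - 134*y^2 + 226*y - 120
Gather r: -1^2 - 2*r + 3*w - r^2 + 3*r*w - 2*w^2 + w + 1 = -r^2 + r*(3*w - 2) - 2*w^2 + 4*w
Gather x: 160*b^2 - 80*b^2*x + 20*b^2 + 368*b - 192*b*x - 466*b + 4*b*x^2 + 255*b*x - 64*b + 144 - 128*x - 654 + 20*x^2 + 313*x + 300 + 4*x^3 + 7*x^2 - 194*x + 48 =180*b^2 - 162*b + 4*x^3 + x^2*(4*b + 27) + x*(-80*b^2 + 63*b - 9) - 162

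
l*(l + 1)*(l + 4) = l^3 + 5*l^2 + 4*l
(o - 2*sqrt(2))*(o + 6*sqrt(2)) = o^2 + 4*sqrt(2)*o - 24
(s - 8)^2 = s^2 - 16*s + 64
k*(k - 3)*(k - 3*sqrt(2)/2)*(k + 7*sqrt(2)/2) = k^4 - 3*k^3 + 2*sqrt(2)*k^3 - 21*k^2/2 - 6*sqrt(2)*k^2 + 63*k/2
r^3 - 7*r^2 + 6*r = r*(r - 6)*(r - 1)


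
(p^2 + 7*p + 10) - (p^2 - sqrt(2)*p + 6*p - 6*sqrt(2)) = p + sqrt(2)*p + 6*sqrt(2) + 10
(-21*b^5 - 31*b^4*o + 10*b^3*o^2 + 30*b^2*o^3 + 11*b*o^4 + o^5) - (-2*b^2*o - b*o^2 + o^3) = -21*b^5 - 31*b^4*o + 10*b^3*o^2 + 30*b^2*o^3 + 2*b^2*o + 11*b*o^4 + b*o^2 + o^5 - o^3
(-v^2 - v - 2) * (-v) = v^3 + v^2 + 2*v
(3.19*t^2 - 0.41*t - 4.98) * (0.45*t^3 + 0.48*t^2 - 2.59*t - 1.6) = 1.4355*t^5 + 1.3467*t^4 - 10.6999*t^3 - 6.4325*t^2 + 13.5542*t + 7.968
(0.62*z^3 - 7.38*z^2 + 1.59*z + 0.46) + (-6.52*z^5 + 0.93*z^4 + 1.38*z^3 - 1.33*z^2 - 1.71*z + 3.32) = -6.52*z^5 + 0.93*z^4 + 2.0*z^3 - 8.71*z^2 - 0.12*z + 3.78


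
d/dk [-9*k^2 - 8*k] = -18*k - 8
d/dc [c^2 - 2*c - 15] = 2*c - 2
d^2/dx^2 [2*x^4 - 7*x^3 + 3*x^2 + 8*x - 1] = 24*x^2 - 42*x + 6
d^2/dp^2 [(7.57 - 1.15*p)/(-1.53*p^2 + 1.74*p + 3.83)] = ((27.1662 - 10.557*p)*(-1.53*p^2 + 1.74*p + 3.83) - (1.15*p - 7.57)*(3.06*p - 1.74)*(6.12*p - 3.48))/(-1.53*p^2 + 1.74*p + 3.83)^3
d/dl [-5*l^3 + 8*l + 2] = 8 - 15*l^2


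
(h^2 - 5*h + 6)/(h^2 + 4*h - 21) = (h - 2)/(h + 7)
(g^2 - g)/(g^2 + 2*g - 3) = g/(g + 3)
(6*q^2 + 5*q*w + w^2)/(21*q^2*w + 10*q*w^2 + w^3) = (2*q + w)/(w*(7*q + w))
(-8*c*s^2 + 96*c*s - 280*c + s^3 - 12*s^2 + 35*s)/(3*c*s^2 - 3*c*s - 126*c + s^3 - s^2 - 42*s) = (-8*c*s + 40*c + s^2 - 5*s)/(3*c*s + 18*c + s^2 + 6*s)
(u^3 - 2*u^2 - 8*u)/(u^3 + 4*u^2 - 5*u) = (u^2 - 2*u - 8)/(u^2 + 4*u - 5)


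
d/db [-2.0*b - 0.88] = -2.00000000000000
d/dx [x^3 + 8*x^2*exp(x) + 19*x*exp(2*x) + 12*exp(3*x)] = 8*x^2*exp(x) + 3*x^2 + 38*x*exp(2*x) + 16*x*exp(x) + 36*exp(3*x) + 19*exp(2*x)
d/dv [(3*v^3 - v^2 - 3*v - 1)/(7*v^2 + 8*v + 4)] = (21*v^4 + 48*v^3 + 49*v^2 + 6*v - 4)/(49*v^4 + 112*v^3 + 120*v^2 + 64*v + 16)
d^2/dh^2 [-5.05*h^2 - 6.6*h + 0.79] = -10.1000000000000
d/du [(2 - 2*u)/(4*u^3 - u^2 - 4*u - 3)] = 2*(-4*u^3 + u^2 + 4*u - 2*(u - 1)*(-6*u^2 + u + 2) + 3)/(-4*u^3 + u^2 + 4*u + 3)^2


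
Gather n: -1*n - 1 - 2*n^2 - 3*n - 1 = -2*n^2 - 4*n - 2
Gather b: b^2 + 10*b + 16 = b^2 + 10*b + 16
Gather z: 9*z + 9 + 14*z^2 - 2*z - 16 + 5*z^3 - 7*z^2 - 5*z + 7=5*z^3 + 7*z^2 + 2*z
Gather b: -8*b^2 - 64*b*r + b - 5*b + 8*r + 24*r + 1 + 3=-8*b^2 + b*(-64*r - 4) + 32*r + 4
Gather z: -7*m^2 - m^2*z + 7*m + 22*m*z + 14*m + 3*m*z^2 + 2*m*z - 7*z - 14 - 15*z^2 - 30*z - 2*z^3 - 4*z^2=-7*m^2 + 21*m - 2*z^3 + z^2*(3*m - 19) + z*(-m^2 + 24*m - 37) - 14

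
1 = 1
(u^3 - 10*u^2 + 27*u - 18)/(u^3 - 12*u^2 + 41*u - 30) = (u - 3)/(u - 5)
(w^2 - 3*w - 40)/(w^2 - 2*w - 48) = (w + 5)/(w + 6)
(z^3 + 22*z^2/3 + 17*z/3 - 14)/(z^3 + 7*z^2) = (3*z^3 + 22*z^2 + 17*z - 42)/(3*z^2*(z + 7))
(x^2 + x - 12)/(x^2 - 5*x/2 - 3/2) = 2*(x + 4)/(2*x + 1)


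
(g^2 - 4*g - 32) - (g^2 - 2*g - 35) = 3 - 2*g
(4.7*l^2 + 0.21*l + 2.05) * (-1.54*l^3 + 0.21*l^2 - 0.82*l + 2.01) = -7.238*l^5 + 0.6636*l^4 - 6.9669*l^3 + 9.7053*l^2 - 1.2589*l + 4.1205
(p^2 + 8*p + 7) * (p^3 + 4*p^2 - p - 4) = p^5 + 12*p^4 + 38*p^3 + 16*p^2 - 39*p - 28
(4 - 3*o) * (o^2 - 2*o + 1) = -3*o^3 + 10*o^2 - 11*o + 4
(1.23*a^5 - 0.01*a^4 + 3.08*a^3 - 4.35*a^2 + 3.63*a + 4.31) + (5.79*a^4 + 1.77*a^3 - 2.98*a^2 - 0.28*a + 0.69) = 1.23*a^5 + 5.78*a^4 + 4.85*a^3 - 7.33*a^2 + 3.35*a + 5.0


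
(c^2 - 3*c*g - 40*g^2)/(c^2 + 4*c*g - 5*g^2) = (c - 8*g)/(c - g)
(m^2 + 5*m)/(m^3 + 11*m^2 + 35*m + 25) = m/(m^2 + 6*m + 5)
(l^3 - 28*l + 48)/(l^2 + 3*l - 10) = (l^2 + 2*l - 24)/(l + 5)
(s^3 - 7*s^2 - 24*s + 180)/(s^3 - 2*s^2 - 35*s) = (s^2 - 12*s + 36)/(s*(s - 7))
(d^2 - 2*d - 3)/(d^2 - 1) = (d - 3)/(d - 1)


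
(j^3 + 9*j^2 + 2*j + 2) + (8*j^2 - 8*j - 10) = j^3 + 17*j^2 - 6*j - 8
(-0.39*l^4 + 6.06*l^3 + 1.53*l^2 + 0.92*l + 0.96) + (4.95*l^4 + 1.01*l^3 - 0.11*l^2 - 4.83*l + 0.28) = 4.56*l^4 + 7.07*l^3 + 1.42*l^2 - 3.91*l + 1.24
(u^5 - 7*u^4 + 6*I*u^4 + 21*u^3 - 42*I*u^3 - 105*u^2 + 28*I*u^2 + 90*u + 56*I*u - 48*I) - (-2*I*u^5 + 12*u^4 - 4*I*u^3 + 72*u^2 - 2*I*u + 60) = u^5 + 2*I*u^5 - 19*u^4 + 6*I*u^4 + 21*u^3 - 38*I*u^3 - 177*u^2 + 28*I*u^2 + 90*u + 58*I*u - 60 - 48*I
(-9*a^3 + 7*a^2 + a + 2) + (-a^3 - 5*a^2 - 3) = -10*a^3 + 2*a^2 + a - 1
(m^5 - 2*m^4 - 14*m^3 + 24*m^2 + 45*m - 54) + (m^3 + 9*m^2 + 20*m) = m^5 - 2*m^4 - 13*m^3 + 33*m^2 + 65*m - 54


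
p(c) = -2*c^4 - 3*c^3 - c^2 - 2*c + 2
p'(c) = -8*c^3 - 9*c^2 - 2*c - 2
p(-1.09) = 4.05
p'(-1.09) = -0.15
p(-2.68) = -45.25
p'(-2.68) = 92.71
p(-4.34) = -472.48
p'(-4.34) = 491.13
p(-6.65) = -3057.94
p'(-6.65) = 1965.93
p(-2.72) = -49.06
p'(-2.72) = 97.84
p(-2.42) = -25.09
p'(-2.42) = 63.51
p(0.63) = -0.72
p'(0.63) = -8.83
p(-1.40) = 3.39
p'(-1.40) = 5.11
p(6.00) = -3286.00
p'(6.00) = -2066.00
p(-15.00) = -91318.00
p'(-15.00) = 25003.00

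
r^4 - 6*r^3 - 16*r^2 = r^2*(r - 8)*(r + 2)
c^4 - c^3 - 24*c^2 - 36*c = c*(c - 6)*(c + 2)*(c + 3)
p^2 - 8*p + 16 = (p - 4)^2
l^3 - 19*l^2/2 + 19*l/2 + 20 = (l - 8)*(l - 5/2)*(l + 1)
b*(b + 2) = b^2 + 2*b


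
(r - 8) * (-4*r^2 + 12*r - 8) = -4*r^3 + 44*r^2 - 104*r + 64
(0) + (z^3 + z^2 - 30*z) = z^3 + z^2 - 30*z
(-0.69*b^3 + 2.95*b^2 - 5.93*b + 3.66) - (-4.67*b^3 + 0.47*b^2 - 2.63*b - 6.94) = 3.98*b^3 + 2.48*b^2 - 3.3*b + 10.6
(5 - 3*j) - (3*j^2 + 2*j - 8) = -3*j^2 - 5*j + 13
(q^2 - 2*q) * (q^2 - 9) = q^4 - 2*q^3 - 9*q^2 + 18*q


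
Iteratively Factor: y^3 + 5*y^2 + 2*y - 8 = (y + 2)*(y^2 + 3*y - 4) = (y + 2)*(y + 4)*(y - 1)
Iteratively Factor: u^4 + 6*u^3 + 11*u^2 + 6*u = (u + 1)*(u^3 + 5*u^2 + 6*u) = u*(u + 1)*(u^2 + 5*u + 6) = u*(u + 1)*(u + 3)*(u + 2)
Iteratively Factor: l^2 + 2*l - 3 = (l - 1)*(l + 3)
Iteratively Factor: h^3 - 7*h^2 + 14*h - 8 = (h - 2)*(h^2 - 5*h + 4) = (h - 2)*(h - 1)*(h - 4)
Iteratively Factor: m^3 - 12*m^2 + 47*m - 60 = (m - 3)*(m^2 - 9*m + 20) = (m - 4)*(m - 3)*(m - 5)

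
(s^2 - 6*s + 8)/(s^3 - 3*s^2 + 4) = (s - 4)/(s^2 - s - 2)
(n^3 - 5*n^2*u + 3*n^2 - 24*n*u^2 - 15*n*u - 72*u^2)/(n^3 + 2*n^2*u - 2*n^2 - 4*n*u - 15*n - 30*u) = (n^2 - 5*n*u - 24*u^2)/(n^2 + 2*n*u - 5*n - 10*u)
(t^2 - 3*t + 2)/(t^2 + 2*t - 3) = (t - 2)/(t + 3)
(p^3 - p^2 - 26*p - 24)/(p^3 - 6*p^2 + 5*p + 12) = (p^2 - 2*p - 24)/(p^2 - 7*p + 12)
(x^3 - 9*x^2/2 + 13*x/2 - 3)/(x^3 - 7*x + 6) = (x - 3/2)/(x + 3)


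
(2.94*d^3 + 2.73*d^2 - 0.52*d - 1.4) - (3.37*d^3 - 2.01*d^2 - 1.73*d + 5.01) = -0.43*d^3 + 4.74*d^2 + 1.21*d - 6.41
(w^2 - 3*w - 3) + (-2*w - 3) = w^2 - 5*w - 6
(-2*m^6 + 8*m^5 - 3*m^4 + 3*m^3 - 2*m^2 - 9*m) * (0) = 0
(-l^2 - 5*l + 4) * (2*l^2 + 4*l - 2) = -2*l^4 - 14*l^3 - 10*l^2 + 26*l - 8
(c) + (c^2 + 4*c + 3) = c^2 + 5*c + 3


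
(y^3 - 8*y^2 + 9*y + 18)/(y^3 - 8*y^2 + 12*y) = (y^2 - 2*y - 3)/(y*(y - 2))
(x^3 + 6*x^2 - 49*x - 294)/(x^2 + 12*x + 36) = (x^2 - 49)/(x + 6)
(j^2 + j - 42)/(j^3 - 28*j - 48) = (j + 7)/(j^2 + 6*j + 8)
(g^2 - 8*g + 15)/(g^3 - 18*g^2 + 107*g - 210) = (g - 3)/(g^2 - 13*g + 42)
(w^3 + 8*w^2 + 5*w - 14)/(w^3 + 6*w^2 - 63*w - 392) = (w^2 + w - 2)/(w^2 - w - 56)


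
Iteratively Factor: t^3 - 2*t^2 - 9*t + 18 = (t - 3)*(t^2 + t - 6) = (t - 3)*(t + 3)*(t - 2)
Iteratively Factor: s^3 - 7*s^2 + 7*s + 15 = (s - 3)*(s^2 - 4*s - 5) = (s - 3)*(s + 1)*(s - 5)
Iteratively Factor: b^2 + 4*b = (b + 4)*(b)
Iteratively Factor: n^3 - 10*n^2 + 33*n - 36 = (n - 4)*(n^2 - 6*n + 9) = (n - 4)*(n - 3)*(n - 3)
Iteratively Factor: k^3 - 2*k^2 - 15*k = (k + 3)*(k^2 - 5*k) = (k - 5)*(k + 3)*(k)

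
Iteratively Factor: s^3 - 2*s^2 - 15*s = (s)*(s^2 - 2*s - 15) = s*(s - 5)*(s + 3)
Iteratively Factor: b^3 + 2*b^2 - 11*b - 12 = (b + 4)*(b^2 - 2*b - 3) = (b - 3)*(b + 4)*(b + 1)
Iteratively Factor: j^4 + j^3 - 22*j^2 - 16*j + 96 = (j + 4)*(j^3 - 3*j^2 - 10*j + 24) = (j - 4)*(j + 4)*(j^2 + j - 6) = (j - 4)*(j + 3)*(j + 4)*(j - 2)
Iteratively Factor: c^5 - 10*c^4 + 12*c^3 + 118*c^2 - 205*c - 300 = (c - 5)*(c^4 - 5*c^3 - 13*c^2 + 53*c + 60) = (c - 5)*(c - 4)*(c^3 - c^2 - 17*c - 15) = (c - 5)*(c - 4)*(c + 3)*(c^2 - 4*c - 5) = (c - 5)*(c - 4)*(c + 1)*(c + 3)*(c - 5)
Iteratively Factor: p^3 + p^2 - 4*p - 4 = (p - 2)*(p^2 + 3*p + 2) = (p - 2)*(p + 2)*(p + 1)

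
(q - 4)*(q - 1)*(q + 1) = q^3 - 4*q^2 - q + 4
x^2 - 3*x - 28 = (x - 7)*(x + 4)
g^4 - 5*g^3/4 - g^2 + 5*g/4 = g*(g - 5/4)*(g - 1)*(g + 1)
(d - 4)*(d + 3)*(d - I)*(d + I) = d^4 - d^3 - 11*d^2 - d - 12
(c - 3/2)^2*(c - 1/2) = c^3 - 7*c^2/2 + 15*c/4 - 9/8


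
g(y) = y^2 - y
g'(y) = 2*y - 1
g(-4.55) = 25.25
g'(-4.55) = -10.10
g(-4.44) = 24.15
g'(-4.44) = -9.88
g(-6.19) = 44.51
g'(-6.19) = -13.38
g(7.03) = 42.39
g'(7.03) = 13.06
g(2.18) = 2.57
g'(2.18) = 3.36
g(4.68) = 17.22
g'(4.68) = 8.36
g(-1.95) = 5.75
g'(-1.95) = -4.90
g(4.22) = 13.59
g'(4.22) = 7.44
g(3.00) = 6.00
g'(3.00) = 5.00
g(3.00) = 6.00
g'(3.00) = 5.00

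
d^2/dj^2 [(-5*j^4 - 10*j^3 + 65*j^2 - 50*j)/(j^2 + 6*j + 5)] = 10*(-j^3 - 3*j^2 - 3*j + 5)/(j^3 + 3*j^2 + 3*j + 1)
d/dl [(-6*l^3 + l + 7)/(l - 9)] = 2*(-6*l^3 + 81*l^2 - 8)/(l^2 - 18*l + 81)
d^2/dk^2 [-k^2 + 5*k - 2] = -2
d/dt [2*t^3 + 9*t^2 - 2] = 6*t*(t + 3)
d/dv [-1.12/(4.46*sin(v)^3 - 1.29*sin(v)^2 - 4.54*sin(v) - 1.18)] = (14.9856*sin(v)^2 - 2.8896*sin(v) - 5.0848)*cos(v)/(-4.46*sin(v)^3 + 1.29*sin(v)^2 + 4.54*sin(v) + 1.18)^2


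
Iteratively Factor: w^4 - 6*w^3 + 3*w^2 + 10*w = (w - 5)*(w^3 - w^2 - 2*w) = w*(w - 5)*(w^2 - w - 2) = w*(w - 5)*(w - 2)*(w + 1)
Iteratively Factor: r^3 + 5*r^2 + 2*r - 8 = (r + 4)*(r^2 + r - 2) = (r + 2)*(r + 4)*(r - 1)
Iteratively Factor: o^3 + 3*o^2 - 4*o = (o + 4)*(o^2 - o) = (o - 1)*(o + 4)*(o)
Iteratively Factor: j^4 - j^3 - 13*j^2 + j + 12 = (j + 1)*(j^3 - 2*j^2 - 11*j + 12) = (j + 1)*(j + 3)*(j^2 - 5*j + 4) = (j - 4)*(j + 1)*(j + 3)*(j - 1)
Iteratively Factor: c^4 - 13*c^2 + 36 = (c + 2)*(c^3 - 2*c^2 - 9*c + 18) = (c + 2)*(c + 3)*(c^2 - 5*c + 6) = (c - 3)*(c + 2)*(c + 3)*(c - 2)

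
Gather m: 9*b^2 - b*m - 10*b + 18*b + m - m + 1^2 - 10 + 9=9*b^2 - b*m + 8*b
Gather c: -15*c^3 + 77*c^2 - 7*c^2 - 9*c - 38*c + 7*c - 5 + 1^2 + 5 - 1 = -15*c^3 + 70*c^2 - 40*c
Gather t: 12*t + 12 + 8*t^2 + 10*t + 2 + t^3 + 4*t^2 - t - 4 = t^3 + 12*t^2 + 21*t + 10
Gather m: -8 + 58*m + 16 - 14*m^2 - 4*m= -14*m^2 + 54*m + 8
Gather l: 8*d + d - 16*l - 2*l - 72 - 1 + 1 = 9*d - 18*l - 72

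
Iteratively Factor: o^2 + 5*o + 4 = (o + 4)*(o + 1)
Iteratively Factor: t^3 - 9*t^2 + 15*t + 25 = (t - 5)*(t^2 - 4*t - 5) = (t - 5)*(t + 1)*(t - 5)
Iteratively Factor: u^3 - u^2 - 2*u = (u + 1)*(u^2 - 2*u) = u*(u + 1)*(u - 2)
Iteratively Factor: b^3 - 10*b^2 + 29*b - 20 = (b - 5)*(b^2 - 5*b + 4) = (b - 5)*(b - 1)*(b - 4)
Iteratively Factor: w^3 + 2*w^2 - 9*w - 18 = (w + 2)*(w^2 - 9) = (w - 3)*(w + 2)*(w + 3)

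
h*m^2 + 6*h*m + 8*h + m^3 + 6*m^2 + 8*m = (h + m)*(m + 2)*(m + 4)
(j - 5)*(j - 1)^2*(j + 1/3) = j^4 - 20*j^3/3 + 26*j^2/3 - 4*j/3 - 5/3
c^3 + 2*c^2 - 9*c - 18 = (c - 3)*(c + 2)*(c + 3)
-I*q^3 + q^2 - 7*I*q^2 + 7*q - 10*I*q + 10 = (q + 2)*(q + 5)*(-I*q + 1)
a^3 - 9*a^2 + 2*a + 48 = (a - 8)*(a - 3)*(a + 2)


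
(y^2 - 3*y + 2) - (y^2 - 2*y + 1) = 1 - y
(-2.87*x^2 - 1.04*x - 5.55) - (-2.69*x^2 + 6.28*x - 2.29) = -0.18*x^2 - 7.32*x - 3.26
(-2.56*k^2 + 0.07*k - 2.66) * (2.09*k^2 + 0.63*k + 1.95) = -5.3504*k^4 - 1.4665*k^3 - 10.5073*k^2 - 1.5393*k - 5.187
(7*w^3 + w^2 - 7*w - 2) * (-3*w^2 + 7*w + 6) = -21*w^5 + 46*w^4 + 70*w^3 - 37*w^2 - 56*w - 12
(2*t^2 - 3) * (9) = 18*t^2 - 27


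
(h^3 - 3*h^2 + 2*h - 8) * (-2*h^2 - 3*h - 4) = -2*h^5 + 3*h^4 + h^3 + 22*h^2 + 16*h + 32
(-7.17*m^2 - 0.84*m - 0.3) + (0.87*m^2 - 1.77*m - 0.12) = -6.3*m^2 - 2.61*m - 0.42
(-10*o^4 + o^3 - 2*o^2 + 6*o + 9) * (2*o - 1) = -20*o^5 + 12*o^4 - 5*o^3 + 14*o^2 + 12*o - 9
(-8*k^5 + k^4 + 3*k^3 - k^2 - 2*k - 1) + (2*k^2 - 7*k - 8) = -8*k^5 + k^4 + 3*k^3 + k^2 - 9*k - 9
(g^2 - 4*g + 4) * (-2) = -2*g^2 + 8*g - 8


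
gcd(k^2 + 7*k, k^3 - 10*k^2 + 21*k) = k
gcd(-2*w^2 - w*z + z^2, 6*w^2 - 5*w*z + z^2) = -2*w + z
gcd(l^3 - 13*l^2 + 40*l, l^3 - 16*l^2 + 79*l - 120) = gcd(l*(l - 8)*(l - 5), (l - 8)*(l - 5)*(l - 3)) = l^2 - 13*l + 40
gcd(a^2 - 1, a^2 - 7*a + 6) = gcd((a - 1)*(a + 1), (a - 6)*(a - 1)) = a - 1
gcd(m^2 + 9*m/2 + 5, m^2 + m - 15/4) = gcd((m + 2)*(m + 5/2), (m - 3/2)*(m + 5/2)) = m + 5/2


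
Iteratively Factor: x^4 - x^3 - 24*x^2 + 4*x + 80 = (x - 2)*(x^3 + x^2 - 22*x - 40) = (x - 2)*(x + 2)*(x^2 - x - 20) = (x - 2)*(x + 2)*(x + 4)*(x - 5)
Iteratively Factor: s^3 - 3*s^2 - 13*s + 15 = (s - 1)*(s^2 - 2*s - 15) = (s - 5)*(s - 1)*(s + 3)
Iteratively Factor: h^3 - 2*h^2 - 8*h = (h)*(h^2 - 2*h - 8) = h*(h + 2)*(h - 4)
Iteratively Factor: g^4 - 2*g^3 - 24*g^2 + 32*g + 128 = (g - 4)*(g^3 + 2*g^2 - 16*g - 32) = (g - 4)*(g + 4)*(g^2 - 2*g - 8) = (g - 4)^2*(g + 4)*(g + 2)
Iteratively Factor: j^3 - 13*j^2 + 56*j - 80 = (j - 4)*(j^2 - 9*j + 20) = (j - 5)*(j - 4)*(j - 4)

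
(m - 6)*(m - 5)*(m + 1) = m^3 - 10*m^2 + 19*m + 30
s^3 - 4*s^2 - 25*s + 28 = (s - 7)*(s - 1)*(s + 4)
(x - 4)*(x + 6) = x^2 + 2*x - 24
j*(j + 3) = j^2 + 3*j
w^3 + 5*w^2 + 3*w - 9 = (w - 1)*(w + 3)^2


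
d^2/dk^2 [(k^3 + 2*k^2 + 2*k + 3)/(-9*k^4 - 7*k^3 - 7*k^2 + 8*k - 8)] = 2*(-81*k^9 - 486*k^8 - 1161*k^7 - 3865*k^6 - 3675*k^5 - 1581*k^4 + 1150*k^3 + 2559*k^2 + 1152*k - 280)/(729*k^12 + 1701*k^11 + 3024*k^10 + 1045*k^9 + 1272*k^8 - 147*k^7 + 3919*k^6 - 936*k^5 + 1560*k^4 - 1856*k^3 + 2880*k^2 - 1536*k + 512)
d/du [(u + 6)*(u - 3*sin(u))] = u - (u + 6)*(3*cos(u) - 1) - 3*sin(u)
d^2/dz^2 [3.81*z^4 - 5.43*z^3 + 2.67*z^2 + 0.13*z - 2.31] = 45.72*z^2 - 32.58*z + 5.34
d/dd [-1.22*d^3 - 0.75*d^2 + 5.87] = d*(-3.66*d - 1.5)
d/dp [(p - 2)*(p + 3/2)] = 2*p - 1/2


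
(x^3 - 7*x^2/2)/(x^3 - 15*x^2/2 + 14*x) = x/(x - 4)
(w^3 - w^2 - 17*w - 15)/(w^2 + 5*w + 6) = (w^2 - 4*w - 5)/(w + 2)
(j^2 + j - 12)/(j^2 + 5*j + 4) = (j - 3)/(j + 1)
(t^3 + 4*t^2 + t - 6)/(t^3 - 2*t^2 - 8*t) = (t^2 + 2*t - 3)/(t*(t - 4))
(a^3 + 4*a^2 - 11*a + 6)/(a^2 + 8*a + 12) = (a^2 - 2*a + 1)/(a + 2)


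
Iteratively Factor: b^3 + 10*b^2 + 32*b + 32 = (b + 4)*(b^2 + 6*b + 8) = (b + 2)*(b + 4)*(b + 4)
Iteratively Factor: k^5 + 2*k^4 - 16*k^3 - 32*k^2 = (k)*(k^4 + 2*k^3 - 16*k^2 - 32*k) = k^2*(k^3 + 2*k^2 - 16*k - 32) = k^2*(k - 4)*(k^2 + 6*k + 8) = k^2*(k - 4)*(k + 2)*(k + 4)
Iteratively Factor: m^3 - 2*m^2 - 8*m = (m)*(m^2 - 2*m - 8) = m*(m + 2)*(m - 4)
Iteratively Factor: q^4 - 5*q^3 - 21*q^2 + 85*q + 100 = (q + 4)*(q^3 - 9*q^2 + 15*q + 25) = (q - 5)*(q + 4)*(q^2 - 4*q - 5) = (q - 5)*(q + 1)*(q + 4)*(q - 5)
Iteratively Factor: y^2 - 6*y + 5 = (y - 1)*(y - 5)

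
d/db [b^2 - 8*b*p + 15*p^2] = 2*b - 8*p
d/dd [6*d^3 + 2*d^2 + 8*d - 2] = 18*d^2 + 4*d + 8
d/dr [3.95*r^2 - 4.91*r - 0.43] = 7.9*r - 4.91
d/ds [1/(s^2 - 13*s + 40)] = (13 - 2*s)/(s^2 - 13*s + 40)^2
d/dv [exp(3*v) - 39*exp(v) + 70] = 3*(exp(2*v) - 13)*exp(v)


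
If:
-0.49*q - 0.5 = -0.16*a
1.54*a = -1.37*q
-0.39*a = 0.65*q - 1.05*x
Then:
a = 0.70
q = -0.79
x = -0.23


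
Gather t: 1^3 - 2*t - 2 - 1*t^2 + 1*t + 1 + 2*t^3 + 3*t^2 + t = 2*t^3 + 2*t^2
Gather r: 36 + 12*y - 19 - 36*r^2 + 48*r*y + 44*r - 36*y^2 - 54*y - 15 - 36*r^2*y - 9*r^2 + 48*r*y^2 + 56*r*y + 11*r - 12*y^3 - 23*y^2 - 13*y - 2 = r^2*(-36*y - 45) + r*(48*y^2 + 104*y + 55) - 12*y^3 - 59*y^2 - 55*y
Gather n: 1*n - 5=n - 5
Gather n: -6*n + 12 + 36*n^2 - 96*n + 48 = 36*n^2 - 102*n + 60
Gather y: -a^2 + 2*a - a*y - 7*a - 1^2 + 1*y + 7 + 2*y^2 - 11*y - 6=-a^2 - 5*a + 2*y^2 + y*(-a - 10)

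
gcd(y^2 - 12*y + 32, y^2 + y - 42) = 1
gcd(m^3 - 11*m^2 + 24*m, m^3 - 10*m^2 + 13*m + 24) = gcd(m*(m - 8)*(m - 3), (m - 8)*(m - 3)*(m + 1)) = m^2 - 11*m + 24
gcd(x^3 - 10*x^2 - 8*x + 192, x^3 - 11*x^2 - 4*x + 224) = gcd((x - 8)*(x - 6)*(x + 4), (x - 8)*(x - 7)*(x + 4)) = x^2 - 4*x - 32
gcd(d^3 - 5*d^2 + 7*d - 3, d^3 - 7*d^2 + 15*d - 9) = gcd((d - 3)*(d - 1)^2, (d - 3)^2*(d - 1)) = d^2 - 4*d + 3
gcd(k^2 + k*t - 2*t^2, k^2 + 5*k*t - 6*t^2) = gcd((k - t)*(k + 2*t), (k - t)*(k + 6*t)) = -k + t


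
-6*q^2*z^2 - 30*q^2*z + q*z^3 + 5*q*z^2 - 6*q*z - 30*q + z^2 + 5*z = (-6*q + z)*(z + 5)*(q*z + 1)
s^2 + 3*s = s*(s + 3)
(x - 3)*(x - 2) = x^2 - 5*x + 6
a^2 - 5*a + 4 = (a - 4)*(a - 1)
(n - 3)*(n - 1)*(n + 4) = n^3 - 13*n + 12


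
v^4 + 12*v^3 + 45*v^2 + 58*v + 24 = (v + 1)^2*(v + 4)*(v + 6)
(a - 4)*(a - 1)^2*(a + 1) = a^4 - 5*a^3 + 3*a^2 + 5*a - 4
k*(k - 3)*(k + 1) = k^3 - 2*k^2 - 3*k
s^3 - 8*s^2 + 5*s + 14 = (s - 7)*(s - 2)*(s + 1)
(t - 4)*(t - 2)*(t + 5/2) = t^3 - 7*t^2/2 - 7*t + 20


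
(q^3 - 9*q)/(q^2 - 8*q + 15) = q*(q + 3)/(q - 5)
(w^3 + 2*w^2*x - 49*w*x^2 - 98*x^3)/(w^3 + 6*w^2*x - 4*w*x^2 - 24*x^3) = (-w^2 + 49*x^2)/(-w^2 - 4*w*x + 12*x^2)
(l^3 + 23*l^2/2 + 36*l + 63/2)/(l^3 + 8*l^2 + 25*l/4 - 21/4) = 2*(l + 3)/(2*l - 1)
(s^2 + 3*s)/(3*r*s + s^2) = (s + 3)/(3*r + s)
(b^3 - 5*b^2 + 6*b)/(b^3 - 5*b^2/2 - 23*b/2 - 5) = 2*b*(-b^2 + 5*b - 6)/(-2*b^3 + 5*b^2 + 23*b + 10)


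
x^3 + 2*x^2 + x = x*(x + 1)^2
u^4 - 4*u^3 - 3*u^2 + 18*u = u*(u - 3)^2*(u + 2)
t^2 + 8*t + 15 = (t + 3)*(t + 5)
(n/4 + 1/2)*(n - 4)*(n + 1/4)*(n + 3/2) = n^4/4 - n^3/16 - 89*n^2/32 - 59*n/16 - 3/4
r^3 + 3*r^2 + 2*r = r*(r + 1)*(r + 2)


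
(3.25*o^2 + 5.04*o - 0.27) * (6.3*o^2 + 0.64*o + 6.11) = 20.475*o^4 + 33.832*o^3 + 21.3821*o^2 + 30.6216*o - 1.6497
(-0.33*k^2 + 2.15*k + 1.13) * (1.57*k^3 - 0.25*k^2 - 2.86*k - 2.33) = -0.5181*k^5 + 3.458*k^4 + 2.1804*k^3 - 5.6626*k^2 - 8.2413*k - 2.6329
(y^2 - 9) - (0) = y^2 - 9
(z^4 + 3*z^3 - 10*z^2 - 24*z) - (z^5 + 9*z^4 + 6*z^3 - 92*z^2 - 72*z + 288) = -z^5 - 8*z^4 - 3*z^3 + 82*z^2 + 48*z - 288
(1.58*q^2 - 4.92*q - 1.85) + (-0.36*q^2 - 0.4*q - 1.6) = 1.22*q^2 - 5.32*q - 3.45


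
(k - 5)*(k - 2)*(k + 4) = k^3 - 3*k^2 - 18*k + 40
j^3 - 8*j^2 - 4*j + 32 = (j - 8)*(j - 2)*(j + 2)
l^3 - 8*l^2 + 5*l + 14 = (l - 7)*(l - 2)*(l + 1)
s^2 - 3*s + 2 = (s - 2)*(s - 1)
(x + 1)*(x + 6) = x^2 + 7*x + 6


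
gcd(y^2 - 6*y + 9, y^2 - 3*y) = y - 3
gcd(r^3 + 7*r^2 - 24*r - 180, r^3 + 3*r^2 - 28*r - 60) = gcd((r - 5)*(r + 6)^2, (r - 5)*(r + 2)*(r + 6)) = r^2 + r - 30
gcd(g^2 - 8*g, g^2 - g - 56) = g - 8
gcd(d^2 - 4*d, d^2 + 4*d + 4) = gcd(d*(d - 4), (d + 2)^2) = 1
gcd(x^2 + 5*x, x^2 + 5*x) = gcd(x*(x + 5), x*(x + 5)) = x^2 + 5*x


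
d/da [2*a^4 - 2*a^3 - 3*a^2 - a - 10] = 8*a^3 - 6*a^2 - 6*a - 1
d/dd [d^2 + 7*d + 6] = 2*d + 7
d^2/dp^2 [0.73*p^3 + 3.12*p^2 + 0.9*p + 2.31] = 4.38*p + 6.24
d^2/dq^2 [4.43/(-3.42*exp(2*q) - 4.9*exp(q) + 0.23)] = (-4.43*(6.84*exp(q) + 4.9)*(13.68*exp(q) + 9.8)*exp(q) + (60.6024*exp(q) + 21.707)*(3.42*exp(2*q) + 4.9*exp(q) - 0.23))*exp(q)/(3.42*exp(2*q) + 4.9*exp(q) - 0.23)^3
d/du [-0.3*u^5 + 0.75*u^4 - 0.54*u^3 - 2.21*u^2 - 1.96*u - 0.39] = -1.5*u^4 + 3.0*u^3 - 1.62*u^2 - 4.42*u - 1.96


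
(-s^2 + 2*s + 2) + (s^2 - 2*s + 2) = 4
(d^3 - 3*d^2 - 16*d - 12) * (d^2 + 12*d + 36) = d^5 + 9*d^4 - 16*d^3 - 312*d^2 - 720*d - 432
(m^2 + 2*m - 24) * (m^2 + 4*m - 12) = m^4 + 6*m^3 - 28*m^2 - 120*m + 288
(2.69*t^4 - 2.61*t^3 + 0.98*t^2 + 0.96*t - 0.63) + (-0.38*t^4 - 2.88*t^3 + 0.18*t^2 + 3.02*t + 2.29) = 2.31*t^4 - 5.49*t^3 + 1.16*t^2 + 3.98*t + 1.66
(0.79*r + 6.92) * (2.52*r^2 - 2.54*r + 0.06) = 1.9908*r^3 + 15.4318*r^2 - 17.5294*r + 0.4152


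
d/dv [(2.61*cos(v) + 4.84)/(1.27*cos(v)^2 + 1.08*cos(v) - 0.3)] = (3.3147*cos(v)^2 + 12.2936*cos(v) + 6.0102)*sin(v)/(1.6129*cos(v)^4 + 2.7432*cos(v)^3 + 0.4044*cos(v)^2 - 0.648*cos(v) + 0.09)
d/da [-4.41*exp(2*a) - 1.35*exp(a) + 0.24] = (-8.82*exp(a) - 1.35)*exp(a)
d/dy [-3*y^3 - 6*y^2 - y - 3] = -9*y^2 - 12*y - 1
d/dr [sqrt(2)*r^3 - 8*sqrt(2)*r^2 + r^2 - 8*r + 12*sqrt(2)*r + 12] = 3*sqrt(2)*r^2 - 16*sqrt(2)*r + 2*r - 8 + 12*sqrt(2)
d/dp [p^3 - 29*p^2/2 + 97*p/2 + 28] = 3*p^2 - 29*p + 97/2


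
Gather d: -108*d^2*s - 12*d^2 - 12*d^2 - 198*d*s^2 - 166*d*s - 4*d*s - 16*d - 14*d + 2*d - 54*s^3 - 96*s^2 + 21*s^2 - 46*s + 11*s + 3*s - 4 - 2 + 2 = d^2*(-108*s - 24) + d*(-198*s^2 - 170*s - 28) - 54*s^3 - 75*s^2 - 32*s - 4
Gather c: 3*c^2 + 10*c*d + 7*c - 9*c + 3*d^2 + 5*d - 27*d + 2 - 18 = 3*c^2 + c*(10*d - 2) + 3*d^2 - 22*d - 16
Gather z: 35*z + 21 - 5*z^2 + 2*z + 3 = -5*z^2 + 37*z + 24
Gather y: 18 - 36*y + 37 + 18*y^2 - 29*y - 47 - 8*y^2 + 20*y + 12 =10*y^2 - 45*y + 20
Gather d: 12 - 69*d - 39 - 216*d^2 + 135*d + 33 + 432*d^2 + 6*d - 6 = 216*d^2 + 72*d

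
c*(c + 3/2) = c^2 + 3*c/2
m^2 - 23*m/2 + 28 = (m - 8)*(m - 7/2)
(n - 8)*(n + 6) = n^2 - 2*n - 48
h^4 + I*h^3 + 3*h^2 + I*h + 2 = (h - I)^2*(h + I)*(h + 2*I)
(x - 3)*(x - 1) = x^2 - 4*x + 3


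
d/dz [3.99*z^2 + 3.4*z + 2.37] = 7.98*z + 3.4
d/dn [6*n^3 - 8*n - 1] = 18*n^2 - 8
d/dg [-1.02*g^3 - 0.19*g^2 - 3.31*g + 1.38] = -3.06*g^2 - 0.38*g - 3.31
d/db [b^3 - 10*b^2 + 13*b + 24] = 3*b^2 - 20*b + 13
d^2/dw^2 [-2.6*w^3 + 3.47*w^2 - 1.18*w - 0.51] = 6.94 - 15.6*w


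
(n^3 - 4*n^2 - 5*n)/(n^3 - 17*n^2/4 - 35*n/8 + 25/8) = 8*n*(n + 1)/(8*n^2 + 6*n - 5)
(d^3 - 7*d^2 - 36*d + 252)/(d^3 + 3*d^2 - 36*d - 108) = (d - 7)/(d + 3)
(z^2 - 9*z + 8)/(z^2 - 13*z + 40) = (z - 1)/(z - 5)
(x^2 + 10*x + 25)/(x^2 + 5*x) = (x + 5)/x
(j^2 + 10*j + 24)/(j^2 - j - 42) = (j + 4)/(j - 7)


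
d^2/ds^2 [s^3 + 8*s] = 6*s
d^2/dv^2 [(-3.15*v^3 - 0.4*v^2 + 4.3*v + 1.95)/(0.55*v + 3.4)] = (-1.90575*v^3 - 35.343*v^2 - 218.484*v - 24.15025)/(0.166375*v^3 + 3.0855*v^2 + 19.074*v + 39.304)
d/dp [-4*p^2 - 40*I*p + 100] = -8*p - 40*I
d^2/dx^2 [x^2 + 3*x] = 2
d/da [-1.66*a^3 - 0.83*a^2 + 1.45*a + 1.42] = -4.98*a^2 - 1.66*a + 1.45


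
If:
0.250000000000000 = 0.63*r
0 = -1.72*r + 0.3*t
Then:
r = 0.40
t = 2.28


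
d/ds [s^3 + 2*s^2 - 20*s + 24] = 3*s^2 + 4*s - 20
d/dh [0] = 0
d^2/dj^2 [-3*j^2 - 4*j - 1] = -6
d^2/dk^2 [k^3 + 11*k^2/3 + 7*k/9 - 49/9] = 6*k + 22/3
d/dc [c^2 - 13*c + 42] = 2*c - 13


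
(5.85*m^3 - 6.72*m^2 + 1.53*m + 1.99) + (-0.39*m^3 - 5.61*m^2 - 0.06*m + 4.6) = 5.46*m^3 - 12.33*m^2 + 1.47*m + 6.59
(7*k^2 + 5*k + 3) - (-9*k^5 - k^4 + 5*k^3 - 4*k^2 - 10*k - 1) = 9*k^5 + k^4 - 5*k^3 + 11*k^2 + 15*k + 4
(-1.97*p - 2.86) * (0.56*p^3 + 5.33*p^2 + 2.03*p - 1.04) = -1.1032*p^4 - 12.1017*p^3 - 19.2429*p^2 - 3.757*p + 2.9744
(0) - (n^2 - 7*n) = -n^2 + 7*n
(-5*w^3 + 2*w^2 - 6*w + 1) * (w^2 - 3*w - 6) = -5*w^5 + 17*w^4 + 18*w^3 + 7*w^2 + 33*w - 6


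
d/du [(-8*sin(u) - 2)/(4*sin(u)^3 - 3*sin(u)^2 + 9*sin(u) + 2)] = 2*(32*sin(u)^3 - 6*sin(u) + 1)*cos(u)/(4*sin(u)^3 - 3*sin(u)^2 + 9*sin(u) + 2)^2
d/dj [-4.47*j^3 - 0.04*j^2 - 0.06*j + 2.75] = -13.41*j^2 - 0.08*j - 0.06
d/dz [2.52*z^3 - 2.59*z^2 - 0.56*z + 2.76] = 7.56*z^2 - 5.18*z - 0.56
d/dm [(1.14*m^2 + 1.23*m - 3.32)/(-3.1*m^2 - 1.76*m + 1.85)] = (1.8066*m^2 - 16.366*m - 3.5677)/(9.61*m^4 + 10.912*m^3 - 8.3724*m^2 - 6.512*m + 3.4225)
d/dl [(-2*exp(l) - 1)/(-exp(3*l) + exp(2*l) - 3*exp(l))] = (-4*exp(3*l) - exp(2*l) + 2*exp(l) - 3)*exp(-l)/(exp(4*l) - 2*exp(3*l) + 7*exp(2*l) - 6*exp(l) + 9)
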